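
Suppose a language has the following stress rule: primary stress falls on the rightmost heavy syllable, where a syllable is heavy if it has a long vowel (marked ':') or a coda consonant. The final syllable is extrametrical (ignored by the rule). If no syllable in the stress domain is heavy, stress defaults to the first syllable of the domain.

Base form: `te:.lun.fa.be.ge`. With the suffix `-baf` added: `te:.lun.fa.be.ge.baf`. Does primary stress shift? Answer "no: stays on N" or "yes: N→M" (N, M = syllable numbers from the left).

Base `te:.lun.fa.be.ge` (5 syllables):
  The final syllable (5, ge) is extrametrical; the stress domain is syllables 1–4.
  Weights: 1 te: H, 2 lun H, 3 fa L, 4 be L.
  Heavy syllables in the domain: 1, 2. The rightmost is syllable 2 (lun).
  → primary stress on syllable 2.
Suffixed `te:.lun.fa.be.ge.baf` (6 syllables):
  The final syllable (6, baf) is extrametrical; the stress domain is syllables 1–5.
  Weights: 1 te: H, 2 lun H, 3 fa L, 4 be L, 5 ge L.
  Heavy syllables in the domain: 1, 2. The rightmost is syllable 2 (lun).
  → primary stress on syllable 2.

no: stays on 2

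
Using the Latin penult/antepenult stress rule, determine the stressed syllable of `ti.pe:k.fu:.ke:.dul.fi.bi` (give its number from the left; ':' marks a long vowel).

5

Classical Latin: stress the penult if heavy (long vowel or closed), else the antepenult.
Weights: 5 dul H, 6 fi L, 7 bi L.
The penult (syllable 6, fi) is light, so stress falls on the antepenult (syllable 5, dul).
Stress on syllable 5: ti.pe:k.fu:.ke:.ˈdul.fi.bi.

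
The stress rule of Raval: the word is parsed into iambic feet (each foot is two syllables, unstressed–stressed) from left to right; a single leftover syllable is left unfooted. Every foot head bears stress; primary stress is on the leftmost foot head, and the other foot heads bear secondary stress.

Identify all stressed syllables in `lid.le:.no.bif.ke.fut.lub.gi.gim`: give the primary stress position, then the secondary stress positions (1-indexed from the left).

primary 2, secondary 4, 6, 8

Parse left to right into iambic (σˈσ) feet: (lid.ˈle:) (no.ˈbif) (ke.ˈfut) (lub.ˈgi) gim. Syllable 9 is left unfooted.
Foot heads (stressed positions): 2, 4, 6, 8.
End Rule Leftmost: primary stress on the leftmost head = syllable 2.
Secondary stress on 4, 6, 8: lid.ˈle:.no.ˌbif.ke.ˌfut.lub.ˌgi.gim.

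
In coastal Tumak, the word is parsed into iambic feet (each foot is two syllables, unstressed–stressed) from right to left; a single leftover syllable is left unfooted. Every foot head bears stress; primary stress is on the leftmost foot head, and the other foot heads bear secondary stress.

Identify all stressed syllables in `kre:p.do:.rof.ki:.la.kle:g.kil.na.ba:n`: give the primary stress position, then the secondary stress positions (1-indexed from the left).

Parse right to left into iambic (σˈσ) feet: kre:p (do:.ˈrof) (ki:.ˈla) (kle:g.ˈkil) (na.ˈba:n). Syllable 1 is left unfooted.
Foot heads (stressed positions): 3, 5, 7, 9.
End Rule Leftmost: primary stress on the leftmost head = syllable 3.
Secondary stress on 5, 7, 9: kre:p.do:.ˈrof.ki:.ˌla.kle:g.ˌkil.na.ˌba:n.

primary 3, secondary 5, 7, 9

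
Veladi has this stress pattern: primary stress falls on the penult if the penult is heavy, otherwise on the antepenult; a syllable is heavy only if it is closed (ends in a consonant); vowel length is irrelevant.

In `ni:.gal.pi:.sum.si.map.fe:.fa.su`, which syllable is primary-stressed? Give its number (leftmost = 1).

7

Weights: 7 fe: L, 8 fa L, 9 su L.
The penult (syllable 8, fa) is light, so stress falls on the antepenult (syllable 7, fe:).
Primary stress: syllable 7 → ni:.gal.pi:.sum.si.map.ˈfe:.fa.su.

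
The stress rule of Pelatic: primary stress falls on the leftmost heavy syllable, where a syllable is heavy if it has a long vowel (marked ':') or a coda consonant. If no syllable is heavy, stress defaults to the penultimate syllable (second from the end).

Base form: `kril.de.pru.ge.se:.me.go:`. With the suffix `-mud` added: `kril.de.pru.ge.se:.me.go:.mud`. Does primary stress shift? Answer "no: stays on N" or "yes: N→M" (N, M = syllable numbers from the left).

Base `kril.de.pru.ge.se:.me.go:` (7 syllables):
  Weights: 1 kril H, 2 de L, 3 pru L, 4 ge L, 5 se: H, 6 me L, 7 go: H.
  Heavy syllables in the domain: 1, 5, 7. The leftmost is syllable 1 (kril).
  → primary stress on syllable 1.
Suffixed `kril.de.pru.ge.se:.me.go:.mud` (8 syllables):
  Weights: 1 kril H, 2 de L, 3 pru L, 4 ge L, 5 se: H, 6 me L, 7 go: H, 8 mud H.
  Heavy syllables in the domain: 1, 5, 7, 8. The leftmost is syllable 1 (kril).
  → primary stress on syllable 1.

no: stays on 1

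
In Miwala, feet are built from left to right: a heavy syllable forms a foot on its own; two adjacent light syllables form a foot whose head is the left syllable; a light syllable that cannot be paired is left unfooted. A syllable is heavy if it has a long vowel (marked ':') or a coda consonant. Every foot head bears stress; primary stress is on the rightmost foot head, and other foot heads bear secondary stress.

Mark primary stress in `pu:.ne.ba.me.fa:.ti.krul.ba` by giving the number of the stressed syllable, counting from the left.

7

Weights: 1 pu: H, 2 ne L, 3 ba L, 4 me L, 5 fa: H, 6 ti L, 7 krul H, 8 ba L.
Parse left to right (heavy = foot alone; LL = one foot; stranded L unfooted): (ˈpu:) (ˈne.ba) me (ˈfa:) ti (ˈkrul) ba.
Foot heads: 1, 2, 5, 7.
Primary stress on the rightmost head = syllable 7.
Primary stress: syllable 7 → pu:.ne.ba.me.fa:.ti.ˈkrul.ba.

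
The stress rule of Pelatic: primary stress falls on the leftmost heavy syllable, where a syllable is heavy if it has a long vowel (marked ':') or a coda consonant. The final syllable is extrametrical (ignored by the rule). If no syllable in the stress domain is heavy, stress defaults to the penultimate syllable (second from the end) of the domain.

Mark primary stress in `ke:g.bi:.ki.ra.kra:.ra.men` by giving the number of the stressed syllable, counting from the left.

1

The final syllable (7, men) is extrametrical; the stress domain is syllables 1–6.
Weights: 1 ke:g H, 2 bi: H, 3 ki L, 4 ra L, 5 kra: H, 6 ra L.
Heavy syllables in the domain: 1, 2, 5. The leftmost is syllable 1 (ke:g).
Primary stress: syllable 1 → ˈke:g.bi:.ki.ra.kra:.ra.men.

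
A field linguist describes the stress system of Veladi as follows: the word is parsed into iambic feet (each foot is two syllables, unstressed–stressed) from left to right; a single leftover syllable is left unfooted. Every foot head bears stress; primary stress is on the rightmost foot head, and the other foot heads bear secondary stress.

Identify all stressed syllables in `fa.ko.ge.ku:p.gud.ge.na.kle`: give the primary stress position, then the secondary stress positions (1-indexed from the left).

primary 8, secondary 2, 4, 6

Parse left to right into iambic (σˈσ) feet: (fa.ˈko) (ge.ˈku:p) (gud.ˈge) (na.ˈkle).
Foot heads (stressed positions): 2, 4, 6, 8.
End Rule Rightmost: primary stress on the rightmost head = syllable 8.
Secondary stress on 2, 4, 6: fa.ˌko.ge.ˌku:p.gud.ˌge.na.ˈkle.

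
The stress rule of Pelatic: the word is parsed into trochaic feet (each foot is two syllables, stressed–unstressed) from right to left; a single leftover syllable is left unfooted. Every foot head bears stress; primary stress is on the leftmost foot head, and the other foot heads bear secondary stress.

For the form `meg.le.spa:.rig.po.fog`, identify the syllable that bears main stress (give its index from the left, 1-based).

1

Parse right to left into trochaic (ˈσσ) feet: (ˈmeg.le) (ˈspa:.rig) (ˈpo.fog).
Foot heads (stressed positions): 1, 3, 5.
End Rule Leftmost: primary stress on the leftmost head = syllable 1.
Primary stress: syllable 1 → ˈmeg.le.spa:.rig.po.fog.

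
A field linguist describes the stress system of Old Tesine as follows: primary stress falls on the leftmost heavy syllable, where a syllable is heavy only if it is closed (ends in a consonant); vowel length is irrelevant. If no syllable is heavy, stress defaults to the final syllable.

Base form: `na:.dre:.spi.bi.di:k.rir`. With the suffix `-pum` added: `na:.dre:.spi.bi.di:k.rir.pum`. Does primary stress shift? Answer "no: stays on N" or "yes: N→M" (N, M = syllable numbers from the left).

no: stays on 5

Base `na:.dre:.spi.bi.di:k.rir` (6 syllables):
  Weights: 1 na: L, 2 dre: L, 3 spi L, 4 bi L, 5 di:k H, 6 rir H.
  Heavy syllables in the domain: 5, 6. The leftmost is syllable 5 (di:k).
  → primary stress on syllable 5.
Suffixed `na:.dre:.spi.bi.di:k.rir.pum` (7 syllables):
  Weights: 1 na: L, 2 dre: L, 3 spi L, 4 bi L, 5 di:k H, 6 rir H, 7 pum H.
  Heavy syllables in the domain: 5, 6, 7. The leftmost is syllable 5 (di:k).
  → primary stress on syllable 5.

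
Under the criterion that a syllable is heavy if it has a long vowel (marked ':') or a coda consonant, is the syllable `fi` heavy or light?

light

`fi`: short vowel, open (no coda). Short vowel, open → light.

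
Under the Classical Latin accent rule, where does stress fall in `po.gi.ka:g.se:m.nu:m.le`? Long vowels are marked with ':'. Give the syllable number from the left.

Classical Latin: stress the penult if heavy (long vowel or closed), else the antepenult.
Weights: 4 se:m H, 5 nu:m H, 6 le L.
The penult (syllable 5, nu:m) is heavy, so it takes stress.
Stress on syllable 5: po.gi.ka:g.se:m.ˈnu:m.le.

5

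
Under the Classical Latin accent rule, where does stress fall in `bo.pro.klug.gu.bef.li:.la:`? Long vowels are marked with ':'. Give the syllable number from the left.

Classical Latin: stress the penult if heavy (long vowel or closed), else the antepenult.
Weights: 5 bef H, 6 li: H, 7 la: H.
The penult (syllable 6, li:) is heavy, so it takes stress.
Stress on syllable 6: bo.pro.klug.gu.bef.ˈli:.la:.

6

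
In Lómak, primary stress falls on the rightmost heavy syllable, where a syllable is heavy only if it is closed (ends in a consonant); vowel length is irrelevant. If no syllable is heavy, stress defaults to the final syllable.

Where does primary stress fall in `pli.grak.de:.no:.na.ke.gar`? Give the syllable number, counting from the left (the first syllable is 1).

Weights: 1 pli L, 2 grak H, 3 de: L, 4 no: L, 5 na L, 6 ke L, 7 gar H.
Heavy syllables in the domain: 2, 7. The rightmost is syllable 7 (gar).
Primary stress: syllable 7 → pli.grak.de:.no:.na.ke.ˈgar.

7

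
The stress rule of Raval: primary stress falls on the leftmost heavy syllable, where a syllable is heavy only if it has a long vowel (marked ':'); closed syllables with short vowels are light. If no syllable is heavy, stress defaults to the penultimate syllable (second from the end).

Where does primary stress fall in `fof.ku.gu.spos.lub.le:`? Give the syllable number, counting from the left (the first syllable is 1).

6

Weights: 1 fof L, 2 ku L, 3 gu L, 4 spos L, 5 lub L, 6 le: H.
Heavy syllables in the domain: 6. The leftmost is syllable 6 (le:).
Primary stress: syllable 6 → fof.ku.gu.spos.lub.ˈle:.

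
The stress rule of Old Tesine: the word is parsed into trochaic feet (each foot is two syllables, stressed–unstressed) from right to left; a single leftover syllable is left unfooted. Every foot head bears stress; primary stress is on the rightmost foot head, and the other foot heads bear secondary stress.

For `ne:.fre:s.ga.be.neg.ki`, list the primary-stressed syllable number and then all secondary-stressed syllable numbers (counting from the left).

primary 5, secondary 1, 3

Parse right to left into trochaic (ˈσσ) feet: (ˈne:.fre:s) (ˈga.be) (ˈneg.ki).
Foot heads (stressed positions): 1, 3, 5.
End Rule Rightmost: primary stress on the rightmost head = syllable 5.
Secondary stress on 1, 3: ˌne:.fre:s.ˌga.be.ˈneg.ki.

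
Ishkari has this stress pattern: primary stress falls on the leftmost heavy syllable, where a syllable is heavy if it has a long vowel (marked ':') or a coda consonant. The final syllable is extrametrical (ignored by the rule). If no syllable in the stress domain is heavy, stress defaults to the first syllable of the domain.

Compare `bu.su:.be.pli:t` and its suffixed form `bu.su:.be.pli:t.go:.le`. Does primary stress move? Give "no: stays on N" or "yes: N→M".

Base `bu.su:.be.pli:t` (4 syllables):
  The final syllable (4, pli:t) is extrametrical; the stress domain is syllables 1–3.
  Weights: 1 bu L, 2 su: H, 3 be L.
  Heavy syllables in the domain: 2. The leftmost is syllable 2 (su:).
  → primary stress on syllable 2.
Suffixed `bu.su:.be.pli:t.go:.le` (6 syllables):
  The final syllable (6, le) is extrametrical; the stress domain is syllables 1–5.
  Weights: 1 bu L, 2 su: H, 3 be L, 4 pli:t H, 5 go: H.
  Heavy syllables in the domain: 2, 4, 5. The leftmost is syllable 2 (su:).
  → primary stress on syllable 2.

no: stays on 2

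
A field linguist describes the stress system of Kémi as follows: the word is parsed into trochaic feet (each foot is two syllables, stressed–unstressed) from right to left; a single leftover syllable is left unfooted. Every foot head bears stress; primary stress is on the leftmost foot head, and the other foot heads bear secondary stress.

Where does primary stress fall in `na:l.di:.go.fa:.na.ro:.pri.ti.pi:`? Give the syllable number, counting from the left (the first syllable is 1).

Parse right to left into trochaic (ˈσσ) feet: na:l (ˈdi:.go) (ˈfa:.na) (ˈro:.pri) (ˈti.pi:). Syllable 1 is left unfooted.
Foot heads (stressed positions): 2, 4, 6, 8.
End Rule Leftmost: primary stress on the leftmost head = syllable 2.
Primary stress: syllable 2 → na:l.ˈdi:.go.fa:.na.ro:.pri.ti.pi:.

2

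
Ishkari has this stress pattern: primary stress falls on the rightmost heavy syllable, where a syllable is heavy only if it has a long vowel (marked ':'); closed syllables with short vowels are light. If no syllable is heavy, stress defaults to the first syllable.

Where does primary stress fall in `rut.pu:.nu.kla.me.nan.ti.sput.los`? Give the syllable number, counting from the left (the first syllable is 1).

2

Weights: 1 rut L, 2 pu: H, 3 nu L, 4 kla L, 5 me L, 6 nan L, 7 ti L, 8 sput L, 9 los L.
Heavy syllables in the domain: 2. The rightmost is syllable 2 (pu:).
Primary stress: syllable 2 → rut.ˈpu:.nu.kla.me.nan.ti.sput.los.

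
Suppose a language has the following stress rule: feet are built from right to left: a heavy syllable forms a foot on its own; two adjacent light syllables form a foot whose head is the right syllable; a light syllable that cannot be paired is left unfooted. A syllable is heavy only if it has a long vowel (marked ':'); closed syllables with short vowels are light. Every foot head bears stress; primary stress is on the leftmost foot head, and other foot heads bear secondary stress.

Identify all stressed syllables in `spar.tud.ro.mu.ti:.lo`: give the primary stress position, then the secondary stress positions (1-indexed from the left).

Weights: 1 spar L, 2 tud L, 3 ro L, 4 mu L, 5 ti: H, 6 lo L.
Parse right to left (heavy = foot alone; LL = one foot; stranded L unfooted): (spar.ˈtud) (ro.ˈmu) (ˈti:) lo.
Foot heads: 2, 4, 5.
Primary stress on the leftmost head = syllable 2.
Secondary stress on 4, 5: spar.ˈtud.ro.ˌmu.ˌti:.lo.

primary 2, secondary 4, 5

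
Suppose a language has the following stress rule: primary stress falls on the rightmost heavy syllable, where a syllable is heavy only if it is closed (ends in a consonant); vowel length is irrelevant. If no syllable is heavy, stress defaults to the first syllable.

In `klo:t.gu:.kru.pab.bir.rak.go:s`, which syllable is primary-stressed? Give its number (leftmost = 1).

Weights: 1 klo:t H, 2 gu: L, 3 kru L, 4 pab H, 5 bir H, 6 rak H, 7 go:s H.
Heavy syllables in the domain: 1, 4, 5, 6, 7. The rightmost is syllable 7 (go:s).
Primary stress: syllable 7 → klo:t.gu:.kru.pab.bir.rak.ˈgo:s.

7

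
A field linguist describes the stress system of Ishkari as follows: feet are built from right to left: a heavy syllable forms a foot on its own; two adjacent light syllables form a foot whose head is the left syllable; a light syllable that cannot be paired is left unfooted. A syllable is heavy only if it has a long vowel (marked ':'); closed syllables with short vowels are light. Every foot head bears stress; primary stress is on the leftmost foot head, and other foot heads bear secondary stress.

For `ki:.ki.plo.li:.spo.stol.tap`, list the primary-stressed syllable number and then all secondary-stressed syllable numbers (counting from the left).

Weights: 1 ki: H, 2 ki L, 3 plo L, 4 li: H, 5 spo L, 6 stol L, 7 tap L.
Parse right to left (heavy = foot alone; LL = one foot; stranded L unfooted): (ˈki:) (ˈki.plo) (ˈli:) spo (ˈstol.tap).
Foot heads: 1, 2, 4, 6.
Primary stress on the leftmost head = syllable 1.
Secondary stress on 2, 4, 6: ˈki:.ˌki.plo.ˌli:.spo.ˌstol.tap.

primary 1, secondary 2, 4, 6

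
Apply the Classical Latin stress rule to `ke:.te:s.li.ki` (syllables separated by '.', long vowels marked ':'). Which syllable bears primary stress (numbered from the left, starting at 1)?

2

Classical Latin: stress the penult if heavy (long vowel or closed), else the antepenult.
Weights: 2 te:s H, 3 li L, 4 ki L.
The penult (syllable 3, li) is light, so stress falls on the antepenult (syllable 2, te:s).
Stress on syllable 2: ke:.ˈte:s.li.ki.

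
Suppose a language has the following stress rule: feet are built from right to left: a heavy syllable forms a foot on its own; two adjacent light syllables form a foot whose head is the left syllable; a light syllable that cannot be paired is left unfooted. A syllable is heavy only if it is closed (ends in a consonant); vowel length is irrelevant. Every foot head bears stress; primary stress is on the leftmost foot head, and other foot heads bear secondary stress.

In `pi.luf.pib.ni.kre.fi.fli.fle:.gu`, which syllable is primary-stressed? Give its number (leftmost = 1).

Weights: 1 pi L, 2 luf H, 3 pib H, 4 ni L, 5 kre L, 6 fi L, 7 fli L, 8 fle: L, 9 gu L.
Parse right to left (heavy = foot alone; LL = one foot; stranded L unfooted): pi (ˈluf) (ˈpib) (ˈni.kre) (ˈfi.fli) (ˈfle:.gu).
Foot heads: 2, 3, 4, 6, 8.
Primary stress on the leftmost head = syllable 2.
Primary stress: syllable 2 → pi.ˈluf.pib.ni.kre.fi.fli.fle:.gu.

2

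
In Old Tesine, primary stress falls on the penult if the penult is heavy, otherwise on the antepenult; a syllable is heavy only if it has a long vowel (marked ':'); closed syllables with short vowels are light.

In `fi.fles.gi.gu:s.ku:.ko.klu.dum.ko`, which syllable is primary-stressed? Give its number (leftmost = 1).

Weights: 7 klu L, 8 dum L, 9 ko L.
The penult (syllable 8, dum) is light, so stress falls on the antepenult (syllable 7, klu).
Primary stress: syllable 7 → fi.fles.gi.gu:s.ku:.ko.ˈklu.dum.ko.

7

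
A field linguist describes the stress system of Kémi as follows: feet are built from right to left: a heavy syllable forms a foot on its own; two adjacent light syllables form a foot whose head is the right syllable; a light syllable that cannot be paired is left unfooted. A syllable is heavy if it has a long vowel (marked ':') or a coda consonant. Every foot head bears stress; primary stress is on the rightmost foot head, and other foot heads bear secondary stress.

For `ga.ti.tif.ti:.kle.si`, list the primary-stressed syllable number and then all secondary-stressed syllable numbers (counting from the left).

Weights: 1 ga L, 2 ti L, 3 tif H, 4 ti: H, 5 kle L, 6 si L.
Parse right to left (heavy = foot alone; LL = one foot; stranded L unfooted): (ga.ˈti) (ˈtif) (ˈti:) (kle.ˈsi).
Foot heads: 2, 3, 4, 6.
Primary stress on the rightmost head = syllable 6.
Secondary stress on 2, 3, 4: ga.ˌti.ˌtif.ˌti:.kle.ˈsi.

primary 6, secondary 2, 3, 4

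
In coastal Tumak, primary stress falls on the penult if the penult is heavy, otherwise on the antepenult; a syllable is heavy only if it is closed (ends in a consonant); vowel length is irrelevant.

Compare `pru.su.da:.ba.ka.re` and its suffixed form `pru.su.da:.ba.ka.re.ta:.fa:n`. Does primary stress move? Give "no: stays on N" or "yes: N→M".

yes: 4→6

Base `pru.su.da:.ba.ka.re` (6 syllables):
  Weights: 4 ba L, 5 ka L, 6 re L.
  The penult (syllable 5, ka) is light, so stress falls on the antepenult (syllable 4, ba).
  → primary stress on syllable 4.
Suffixed `pru.su.da:.ba.ka.re.ta:.fa:n` (8 syllables):
  Weights: 6 re L, 7 ta: L, 8 fa:n H.
  The penult (syllable 7, ta:) is light, so stress falls on the antepenult (syllable 6, re).
  → primary stress on syllable 6.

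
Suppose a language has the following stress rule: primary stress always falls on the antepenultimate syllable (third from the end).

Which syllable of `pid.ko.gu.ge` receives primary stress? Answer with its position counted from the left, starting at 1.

The word has 4 syllables; the antepenultimate syllable (third from the end) is syllable 2 (ko).
Primary stress: syllable 2 → pid.ˈko.gu.ge.

2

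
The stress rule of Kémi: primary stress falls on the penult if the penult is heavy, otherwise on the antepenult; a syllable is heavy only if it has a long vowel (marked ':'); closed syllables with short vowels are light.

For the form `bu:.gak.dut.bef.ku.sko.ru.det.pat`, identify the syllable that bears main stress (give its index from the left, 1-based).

Weights: 7 ru L, 8 det L, 9 pat L.
The penult (syllable 8, det) is light, so stress falls on the antepenult (syllable 7, ru).
Primary stress: syllable 7 → bu:.gak.dut.bef.ku.sko.ˈru.det.pat.

7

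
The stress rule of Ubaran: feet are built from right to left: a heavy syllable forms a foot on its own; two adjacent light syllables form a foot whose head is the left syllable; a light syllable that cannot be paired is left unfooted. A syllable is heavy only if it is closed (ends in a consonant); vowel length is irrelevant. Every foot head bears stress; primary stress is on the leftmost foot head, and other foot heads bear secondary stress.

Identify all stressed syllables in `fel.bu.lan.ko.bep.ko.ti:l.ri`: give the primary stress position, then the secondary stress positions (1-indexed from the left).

primary 1, secondary 3, 5, 7

Weights: 1 fel H, 2 bu L, 3 lan H, 4 ko L, 5 bep H, 6 ko L, 7 ti:l H, 8 ri L.
Parse right to left (heavy = foot alone; LL = one foot; stranded L unfooted): (ˈfel) bu (ˈlan) ko (ˈbep) ko (ˈti:l) ri.
Foot heads: 1, 3, 5, 7.
Primary stress on the leftmost head = syllable 1.
Secondary stress on 3, 5, 7: ˈfel.bu.ˌlan.ko.ˌbep.ko.ˌti:l.ri.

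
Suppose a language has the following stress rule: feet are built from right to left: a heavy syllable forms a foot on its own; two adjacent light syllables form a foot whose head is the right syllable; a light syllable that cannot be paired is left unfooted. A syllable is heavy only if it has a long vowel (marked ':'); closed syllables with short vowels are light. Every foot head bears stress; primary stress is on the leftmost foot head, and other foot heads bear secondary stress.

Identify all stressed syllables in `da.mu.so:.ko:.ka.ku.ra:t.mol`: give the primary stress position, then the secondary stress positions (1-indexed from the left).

primary 2, secondary 3, 4, 6, 7

Weights: 1 da L, 2 mu L, 3 so: H, 4 ko: H, 5 ka L, 6 ku L, 7 ra:t H, 8 mol L.
Parse right to left (heavy = foot alone; LL = one foot; stranded L unfooted): (da.ˈmu) (ˈso:) (ˈko:) (ka.ˈku) (ˈra:t) mol.
Foot heads: 2, 3, 4, 6, 7.
Primary stress on the leftmost head = syllable 2.
Secondary stress on 3, 4, 6, 7: da.ˈmu.ˌso:.ˌko:.ka.ˌku.ˌra:t.mol.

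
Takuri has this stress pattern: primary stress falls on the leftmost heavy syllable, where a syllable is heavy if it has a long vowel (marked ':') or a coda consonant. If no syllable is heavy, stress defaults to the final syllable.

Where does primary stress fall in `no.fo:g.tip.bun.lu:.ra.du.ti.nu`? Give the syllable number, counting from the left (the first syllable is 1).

Weights: 1 no L, 2 fo:g H, 3 tip H, 4 bun H, 5 lu: H, 6 ra L, 7 du L, 8 ti L, 9 nu L.
Heavy syllables in the domain: 2, 3, 4, 5. The leftmost is syllable 2 (fo:g).
Primary stress: syllable 2 → no.ˈfo:g.tip.bun.lu:.ra.du.ti.nu.

2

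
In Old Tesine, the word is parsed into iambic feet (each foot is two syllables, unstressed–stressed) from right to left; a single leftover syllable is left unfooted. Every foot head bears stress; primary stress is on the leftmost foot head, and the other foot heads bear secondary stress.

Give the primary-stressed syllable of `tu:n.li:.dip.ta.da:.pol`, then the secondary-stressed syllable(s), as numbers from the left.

primary 2, secondary 4, 6

Parse right to left into iambic (σˈσ) feet: (tu:n.ˈli:) (dip.ˈta) (da:.ˈpol).
Foot heads (stressed positions): 2, 4, 6.
End Rule Leftmost: primary stress on the leftmost head = syllable 2.
Secondary stress on 4, 6: tu:n.ˈli:.dip.ˌta.da:.ˌpol.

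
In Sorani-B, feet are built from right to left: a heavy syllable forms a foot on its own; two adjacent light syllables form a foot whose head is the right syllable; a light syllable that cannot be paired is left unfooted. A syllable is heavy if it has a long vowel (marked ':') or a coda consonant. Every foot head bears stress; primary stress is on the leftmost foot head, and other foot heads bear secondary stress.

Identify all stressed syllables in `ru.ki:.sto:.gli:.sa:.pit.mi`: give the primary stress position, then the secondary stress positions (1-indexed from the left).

primary 2, secondary 3, 4, 5, 6

Weights: 1 ru L, 2 ki: H, 3 sto: H, 4 gli: H, 5 sa: H, 6 pit H, 7 mi L.
Parse right to left (heavy = foot alone; LL = one foot; stranded L unfooted): ru (ˈki:) (ˈsto:) (ˈgli:) (ˈsa:) (ˈpit) mi.
Foot heads: 2, 3, 4, 5, 6.
Primary stress on the leftmost head = syllable 2.
Secondary stress on 3, 4, 5, 6: ru.ˈki:.ˌsto:.ˌgli:.ˌsa:.ˌpit.mi.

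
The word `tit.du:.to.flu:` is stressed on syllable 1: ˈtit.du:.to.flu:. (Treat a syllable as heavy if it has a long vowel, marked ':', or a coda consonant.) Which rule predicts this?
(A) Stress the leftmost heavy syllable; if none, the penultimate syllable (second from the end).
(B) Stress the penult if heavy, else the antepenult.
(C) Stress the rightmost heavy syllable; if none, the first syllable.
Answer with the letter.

A

Rule A → syllable 1 ✓.
Rule B → syllable 2 (observed: 1).
Rule C → syllable 4 (observed: 1).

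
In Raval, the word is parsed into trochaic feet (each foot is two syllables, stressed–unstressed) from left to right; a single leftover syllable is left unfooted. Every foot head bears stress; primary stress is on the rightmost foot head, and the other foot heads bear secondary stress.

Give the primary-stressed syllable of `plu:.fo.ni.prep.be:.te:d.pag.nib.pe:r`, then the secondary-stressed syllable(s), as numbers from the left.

primary 7, secondary 1, 3, 5

Parse left to right into trochaic (ˈσσ) feet: (ˈplu:.fo) (ˈni.prep) (ˈbe:.te:d) (ˈpag.nib) pe:r. Syllable 9 is left unfooted.
Foot heads (stressed positions): 1, 3, 5, 7.
End Rule Rightmost: primary stress on the rightmost head = syllable 7.
Secondary stress on 1, 3, 5: ˌplu:.fo.ˌni.prep.ˌbe:.te:d.ˈpag.nib.pe:r.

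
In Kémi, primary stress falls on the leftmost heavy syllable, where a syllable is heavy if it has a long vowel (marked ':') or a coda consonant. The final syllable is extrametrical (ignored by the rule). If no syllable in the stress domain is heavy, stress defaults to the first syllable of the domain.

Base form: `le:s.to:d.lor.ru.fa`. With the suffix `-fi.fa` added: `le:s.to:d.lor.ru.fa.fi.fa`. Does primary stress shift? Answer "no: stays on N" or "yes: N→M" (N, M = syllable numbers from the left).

no: stays on 1

Base `le:s.to:d.lor.ru.fa` (5 syllables):
  The final syllable (5, fa) is extrametrical; the stress domain is syllables 1–4.
  Weights: 1 le:s H, 2 to:d H, 3 lor H, 4 ru L.
  Heavy syllables in the domain: 1, 2, 3. The leftmost is syllable 1 (le:s).
  → primary stress on syllable 1.
Suffixed `le:s.to:d.lor.ru.fa.fi.fa` (7 syllables):
  The final syllable (7, fa) is extrametrical; the stress domain is syllables 1–6.
  Weights: 1 le:s H, 2 to:d H, 3 lor H, 4 ru L, 5 fa L, 6 fi L.
  Heavy syllables in the domain: 1, 2, 3. The leftmost is syllable 1 (le:s).
  → primary stress on syllable 1.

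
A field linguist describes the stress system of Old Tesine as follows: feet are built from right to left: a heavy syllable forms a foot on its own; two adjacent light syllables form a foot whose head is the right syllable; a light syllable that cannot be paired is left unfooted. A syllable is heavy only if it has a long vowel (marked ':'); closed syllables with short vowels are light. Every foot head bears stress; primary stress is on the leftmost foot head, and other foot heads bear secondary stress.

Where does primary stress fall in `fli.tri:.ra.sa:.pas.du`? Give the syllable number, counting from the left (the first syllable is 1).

Weights: 1 fli L, 2 tri: H, 3 ra L, 4 sa: H, 5 pas L, 6 du L.
Parse right to left (heavy = foot alone; LL = one foot; stranded L unfooted): fli (ˈtri:) ra (ˈsa:) (pas.ˈdu).
Foot heads: 2, 4, 6.
Primary stress on the leftmost head = syllable 2.
Primary stress: syllable 2 → fli.ˈtri:.ra.sa:.pas.du.

2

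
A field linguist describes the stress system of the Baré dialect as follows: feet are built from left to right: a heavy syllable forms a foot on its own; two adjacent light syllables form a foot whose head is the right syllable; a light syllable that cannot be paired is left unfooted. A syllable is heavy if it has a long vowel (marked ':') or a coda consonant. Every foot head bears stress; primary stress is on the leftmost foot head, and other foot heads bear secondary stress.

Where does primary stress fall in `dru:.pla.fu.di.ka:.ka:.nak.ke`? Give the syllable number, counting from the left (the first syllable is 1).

1

Weights: 1 dru: H, 2 pla L, 3 fu L, 4 di L, 5 ka: H, 6 ka: H, 7 nak H, 8 ke L.
Parse left to right (heavy = foot alone; LL = one foot; stranded L unfooted): (ˈdru:) (pla.ˈfu) di (ˈka:) (ˈka:) (ˈnak) ke.
Foot heads: 1, 3, 5, 6, 7.
Primary stress on the leftmost head = syllable 1.
Primary stress: syllable 1 → ˈdru:.pla.fu.di.ka:.ka:.nak.ke.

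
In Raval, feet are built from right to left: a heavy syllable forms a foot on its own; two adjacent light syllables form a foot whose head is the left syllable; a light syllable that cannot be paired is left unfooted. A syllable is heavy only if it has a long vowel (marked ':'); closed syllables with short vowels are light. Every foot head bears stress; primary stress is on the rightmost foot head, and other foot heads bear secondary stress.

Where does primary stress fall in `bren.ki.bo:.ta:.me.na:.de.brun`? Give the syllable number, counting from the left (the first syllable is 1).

7

Weights: 1 bren L, 2 ki L, 3 bo: H, 4 ta: H, 5 me L, 6 na: H, 7 de L, 8 brun L.
Parse right to left (heavy = foot alone; LL = one foot; stranded L unfooted): (ˈbren.ki) (ˈbo:) (ˈta:) me (ˈna:) (ˈde.brun).
Foot heads: 1, 3, 4, 6, 7.
Primary stress on the rightmost head = syllable 7.
Primary stress: syllable 7 → bren.ki.bo:.ta:.me.na:.ˈde.brun.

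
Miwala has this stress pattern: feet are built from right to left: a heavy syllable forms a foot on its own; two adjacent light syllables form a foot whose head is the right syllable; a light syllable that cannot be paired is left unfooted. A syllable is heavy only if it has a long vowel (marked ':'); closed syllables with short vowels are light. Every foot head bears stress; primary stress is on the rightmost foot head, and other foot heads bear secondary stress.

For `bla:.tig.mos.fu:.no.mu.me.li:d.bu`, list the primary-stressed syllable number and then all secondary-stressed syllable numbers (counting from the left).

Weights: 1 bla: H, 2 tig L, 3 mos L, 4 fu: H, 5 no L, 6 mu L, 7 me L, 8 li:d H, 9 bu L.
Parse right to left (heavy = foot alone; LL = one foot; stranded L unfooted): (ˈbla:) (tig.ˈmos) (ˈfu:) no (mu.ˈme) (ˈli:d) bu.
Foot heads: 1, 3, 4, 7, 8.
Primary stress on the rightmost head = syllable 8.
Secondary stress on 1, 3, 4, 7: ˌbla:.tig.ˌmos.ˌfu:.no.mu.ˌme.ˈli:d.bu.

primary 8, secondary 1, 3, 4, 7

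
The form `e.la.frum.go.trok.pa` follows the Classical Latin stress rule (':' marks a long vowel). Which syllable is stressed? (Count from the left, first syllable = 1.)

5

Classical Latin: stress the penult if heavy (long vowel or closed), else the antepenult.
Weights: 4 go L, 5 trok H, 6 pa L.
The penult (syllable 5, trok) is heavy, so it takes stress.
Stress on syllable 5: e.la.frum.go.ˈtrok.pa.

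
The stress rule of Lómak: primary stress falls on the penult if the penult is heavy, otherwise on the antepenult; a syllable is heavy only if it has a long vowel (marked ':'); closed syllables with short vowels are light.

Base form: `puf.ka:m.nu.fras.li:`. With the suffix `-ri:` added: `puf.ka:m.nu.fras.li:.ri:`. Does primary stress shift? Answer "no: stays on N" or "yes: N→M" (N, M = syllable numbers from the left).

yes: 3→5

Base `puf.ka:m.nu.fras.li:` (5 syllables):
  Weights: 3 nu L, 4 fras L, 5 li: H.
  The penult (syllable 4, fras) is light, so stress falls on the antepenult (syllable 3, nu).
  → primary stress on syllable 3.
Suffixed `puf.ka:m.nu.fras.li:.ri:` (6 syllables):
  Weights: 4 fras L, 5 li: H, 6 ri: H.
  The penult (syllable 5, li:) is heavy, so it takes stress.
  → primary stress on syllable 5.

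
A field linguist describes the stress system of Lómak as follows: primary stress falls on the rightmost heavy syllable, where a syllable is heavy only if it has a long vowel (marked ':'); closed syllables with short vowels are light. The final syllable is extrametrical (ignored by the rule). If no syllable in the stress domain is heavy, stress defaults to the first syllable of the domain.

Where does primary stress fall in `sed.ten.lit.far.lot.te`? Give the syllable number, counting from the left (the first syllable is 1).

The final syllable (6, te) is extrametrical; the stress domain is syllables 1–5.
Weights: 1 sed L, 2 ten L, 3 lit L, 4 far L, 5 lot L.
No heavy syllable in the domain; default to the first syllable of the domain = syllable 1.
Primary stress: syllable 1 → ˈsed.ten.lit.far.lot.te.

1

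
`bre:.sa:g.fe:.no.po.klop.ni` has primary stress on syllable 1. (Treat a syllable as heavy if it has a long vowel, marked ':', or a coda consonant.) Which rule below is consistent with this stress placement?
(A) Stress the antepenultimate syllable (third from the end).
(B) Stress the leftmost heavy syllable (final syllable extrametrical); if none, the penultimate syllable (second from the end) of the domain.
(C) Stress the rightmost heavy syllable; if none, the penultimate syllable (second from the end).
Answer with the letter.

B

Rule A → syllable 5 (observed: 1).
Rule B → syllable 1 ✓.
Rule C → syllable 6 (observed: 1).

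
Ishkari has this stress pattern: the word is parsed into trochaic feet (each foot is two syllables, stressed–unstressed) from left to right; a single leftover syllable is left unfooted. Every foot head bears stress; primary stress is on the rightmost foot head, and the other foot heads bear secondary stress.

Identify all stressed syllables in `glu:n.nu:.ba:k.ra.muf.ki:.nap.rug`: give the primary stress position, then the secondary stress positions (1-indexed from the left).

primary 7, secondary 1, 3, 5

Parse left to right into trochaic (ˈσσ) feet: (ˈglu:n.nu:) (ˈba:k.ra) (ˈmuf.ki:) (ˈnap.rug).
Foot heads (stressed positions): 1, 3, 5, 7.
End Rule Rightmost: primary stress on the rightmost head = syllable 7.
Secondary stress on 1, 3, 5: ˌglu:n.nu:.ˌba:k.ra.ˌmuf.ki:.ˈnap.rug.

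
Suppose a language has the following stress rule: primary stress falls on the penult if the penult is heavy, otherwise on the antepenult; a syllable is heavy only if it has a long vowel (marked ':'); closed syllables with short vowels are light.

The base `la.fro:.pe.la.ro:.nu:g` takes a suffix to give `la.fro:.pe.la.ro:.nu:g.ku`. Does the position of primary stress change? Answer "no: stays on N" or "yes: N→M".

Base `la.fro:.pe.la.ro:.nu:g` (6 syllables):
  Weights: 4 la L, 5 ro: H, 6 nu:g H.
  The penult (syllable 5, ro:) is heavy, so it takes stress.
  → primary stress on syllable 5.
Suffixed `la.fro:.pe.la.ro:.nu:g.ku` (7 syllables):
  Weights: 5 ro: H, 6 nu:g H, 7 ku L.
  The penult (syllable 6, nu:g) is heavy, so it takes stress.
  → primary stress on syllable 6.

yes: 5→6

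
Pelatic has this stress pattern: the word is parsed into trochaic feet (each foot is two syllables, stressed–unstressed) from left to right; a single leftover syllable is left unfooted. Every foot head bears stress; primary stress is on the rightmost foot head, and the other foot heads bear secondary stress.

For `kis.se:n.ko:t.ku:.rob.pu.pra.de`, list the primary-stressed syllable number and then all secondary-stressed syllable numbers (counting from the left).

primary 7, secondary 1, 3, 5

Parse left to right into trochaic (ˈσσ) feet: (ˈkis.se:n) (ˈko:t.ku:) (ˈrob.pu) (ˈpra.de).
Foot heads (stressed positions): 1, 3, 5, 7.
End Rule Rightmost: primary stress on the rightmost head = syllable 7.
Secondary stress on 1, 3, 5: ˌkis.se:n.ˌko:t.ku:.ˌrob.pu.ˈpra.de.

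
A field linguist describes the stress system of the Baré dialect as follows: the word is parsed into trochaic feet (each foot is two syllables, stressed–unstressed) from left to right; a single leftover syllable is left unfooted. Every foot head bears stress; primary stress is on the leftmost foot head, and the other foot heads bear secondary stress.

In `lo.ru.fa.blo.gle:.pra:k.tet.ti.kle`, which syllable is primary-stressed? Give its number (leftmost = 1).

1

Parse left to right into trochaic (ˈσσ) feet: (ˈlo.ru) (ˈfa.blo) (ˈgle:.pra:k) (ˈtet.ti) kle. Syllable 9 is left unfooted.
Foot heads (stressed positions): 1, 3, 5, 7.
End Rule Leftmost: primary stress on the leftmost head = syllable 1.
Primary stress: syllable 1 → ˈlo.ru.fa.blo.gle:.pra:k.tet.ti.kle.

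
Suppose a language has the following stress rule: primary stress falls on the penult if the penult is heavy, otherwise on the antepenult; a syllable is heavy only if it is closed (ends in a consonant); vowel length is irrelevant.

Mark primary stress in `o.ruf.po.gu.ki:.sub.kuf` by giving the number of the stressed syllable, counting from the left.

Weights: 5 ki: L, 6 sub H, 7 kuf H.
The penult (syllable 6, sub) is heavy, so it takes stress.
Primary stress: syllable 6 → o.ruf.po.gu.ki:.ˈsub.kuf.

6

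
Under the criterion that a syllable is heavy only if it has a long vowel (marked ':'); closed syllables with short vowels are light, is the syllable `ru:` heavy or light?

heavy

`ru:`: long vowel, open (no coda). Long vowel → heavy.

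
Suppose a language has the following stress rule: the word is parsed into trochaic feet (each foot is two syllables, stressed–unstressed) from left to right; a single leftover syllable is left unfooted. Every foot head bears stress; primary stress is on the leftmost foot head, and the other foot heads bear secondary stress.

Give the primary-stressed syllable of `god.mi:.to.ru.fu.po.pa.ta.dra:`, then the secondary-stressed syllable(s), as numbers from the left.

primary 1, secondary 3, 5, 7

Parse left to right into trochaic (ˈσσ) feet: (ˈgod.mi:) (ˈto.ru) (ˈfu.po) (ˈpa.ta) dra:. Syllable 9 is left unfooted.
Foot heads (stressed positions): 1, 3, 5, 7.
End Rule Leftmost: primary stress on the leftmost head = syllable 1.
Secondary stress on 3, 5, 7: ˈgod.mi:.ˌto.ru.ˌfu.po.ˌpa.ta.dra:.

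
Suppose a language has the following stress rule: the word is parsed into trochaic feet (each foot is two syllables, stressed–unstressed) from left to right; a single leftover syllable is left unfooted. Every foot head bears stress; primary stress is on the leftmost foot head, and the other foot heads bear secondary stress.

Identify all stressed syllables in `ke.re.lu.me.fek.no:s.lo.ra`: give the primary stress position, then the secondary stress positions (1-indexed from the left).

primary 1, secondary 3, 5, 7

Parse left to right into trochaic (ˈσσ) feet: (ˈke.re) (ˈlu.me) (ˈfek.no:s) (ˈlo.ra).
Foot heads (stressed positions): 1, 3, 5, 7.
End Rule Leftmost: primary stress on the leftmost head = syllable 1.
Secondary stress on 3, 5, 7: ˈke.re.ˌlu.me.ˌfek.no:s.ˌlo.ra.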